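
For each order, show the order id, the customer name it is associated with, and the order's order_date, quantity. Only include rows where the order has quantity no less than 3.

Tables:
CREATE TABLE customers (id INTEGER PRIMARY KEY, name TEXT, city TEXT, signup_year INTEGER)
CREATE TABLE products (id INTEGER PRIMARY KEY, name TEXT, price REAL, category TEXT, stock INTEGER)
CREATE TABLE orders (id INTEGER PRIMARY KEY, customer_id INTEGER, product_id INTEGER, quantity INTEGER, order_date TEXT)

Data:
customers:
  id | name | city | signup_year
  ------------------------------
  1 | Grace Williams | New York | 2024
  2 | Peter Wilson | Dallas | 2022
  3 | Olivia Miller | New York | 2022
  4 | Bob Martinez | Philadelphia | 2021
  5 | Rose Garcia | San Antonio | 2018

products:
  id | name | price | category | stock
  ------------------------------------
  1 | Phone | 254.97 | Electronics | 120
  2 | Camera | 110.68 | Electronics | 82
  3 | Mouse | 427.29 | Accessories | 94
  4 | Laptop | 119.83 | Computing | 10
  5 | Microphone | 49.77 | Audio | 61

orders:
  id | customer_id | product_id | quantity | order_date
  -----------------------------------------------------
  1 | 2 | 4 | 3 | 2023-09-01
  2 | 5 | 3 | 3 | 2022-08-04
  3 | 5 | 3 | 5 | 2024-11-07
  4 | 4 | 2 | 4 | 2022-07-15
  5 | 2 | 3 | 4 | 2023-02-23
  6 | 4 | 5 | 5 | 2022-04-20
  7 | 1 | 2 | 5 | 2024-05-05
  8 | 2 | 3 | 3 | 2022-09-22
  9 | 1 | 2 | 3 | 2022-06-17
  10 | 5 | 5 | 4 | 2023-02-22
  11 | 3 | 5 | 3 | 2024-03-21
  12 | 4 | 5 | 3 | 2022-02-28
SELECT c.id, p.name AS customer, c.order_date, c.quantity FROM orders c JOIN customers p ON c.customer_id = p.id WHERE c.quantity >= 3

Execution result:
id | customer | order_date | quantity
1 | Peter Wilson | 2023-09-01 | 3
2 | Rose Garcia | 2022-08-04 | 3
3 | Rose Garcia | 2024-11-07 | 5
4 | Bob Martinez | 2022-07-15 | 4
5 | Peter Wilson | 2023-02-23 | 4
6 | Bob Martinez | 2022-04-20 | 5
7 | Grace Williams | 2024-05-05 | 5
8 | Peter Wilson | 2022-09-22 | 3
9 | Grace Williams | 2022-06-17 | 3
10 | Rose Garcia | 2023-02-22 | 4
11 | Olivia Miller | 2024-03-21 | 3
12 | Bob Martinez | 2022-02-28 | 3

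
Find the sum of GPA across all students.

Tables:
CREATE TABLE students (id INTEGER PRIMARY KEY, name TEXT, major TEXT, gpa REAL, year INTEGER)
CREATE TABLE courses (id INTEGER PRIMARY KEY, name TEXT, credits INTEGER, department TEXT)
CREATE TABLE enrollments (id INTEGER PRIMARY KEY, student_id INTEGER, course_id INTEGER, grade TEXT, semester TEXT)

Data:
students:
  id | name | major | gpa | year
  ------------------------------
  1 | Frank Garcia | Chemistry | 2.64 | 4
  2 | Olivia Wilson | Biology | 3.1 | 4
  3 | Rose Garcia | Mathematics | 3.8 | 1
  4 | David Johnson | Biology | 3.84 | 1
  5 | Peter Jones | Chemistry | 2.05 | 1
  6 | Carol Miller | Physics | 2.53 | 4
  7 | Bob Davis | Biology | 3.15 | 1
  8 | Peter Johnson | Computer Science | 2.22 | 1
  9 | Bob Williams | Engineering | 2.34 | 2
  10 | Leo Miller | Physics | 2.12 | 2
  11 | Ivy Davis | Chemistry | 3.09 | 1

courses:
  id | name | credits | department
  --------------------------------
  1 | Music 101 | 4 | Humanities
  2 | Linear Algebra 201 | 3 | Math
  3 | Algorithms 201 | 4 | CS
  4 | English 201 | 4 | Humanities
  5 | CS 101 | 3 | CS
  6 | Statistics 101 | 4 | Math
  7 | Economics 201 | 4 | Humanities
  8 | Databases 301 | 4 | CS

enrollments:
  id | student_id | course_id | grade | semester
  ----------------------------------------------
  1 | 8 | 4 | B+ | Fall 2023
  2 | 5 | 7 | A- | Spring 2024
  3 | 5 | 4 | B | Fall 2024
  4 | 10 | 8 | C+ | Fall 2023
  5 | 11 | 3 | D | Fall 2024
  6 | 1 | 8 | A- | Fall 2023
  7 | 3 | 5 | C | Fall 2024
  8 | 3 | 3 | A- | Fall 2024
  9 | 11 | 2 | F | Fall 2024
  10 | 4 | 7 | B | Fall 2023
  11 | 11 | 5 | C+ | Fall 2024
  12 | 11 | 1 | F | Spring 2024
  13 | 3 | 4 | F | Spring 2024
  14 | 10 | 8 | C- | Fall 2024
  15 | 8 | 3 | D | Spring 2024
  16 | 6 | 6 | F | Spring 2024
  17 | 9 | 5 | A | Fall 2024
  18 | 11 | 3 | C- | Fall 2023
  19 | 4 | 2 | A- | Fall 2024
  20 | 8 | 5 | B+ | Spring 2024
SELECT SUM(gpa) FROM students

Execution result:
30.88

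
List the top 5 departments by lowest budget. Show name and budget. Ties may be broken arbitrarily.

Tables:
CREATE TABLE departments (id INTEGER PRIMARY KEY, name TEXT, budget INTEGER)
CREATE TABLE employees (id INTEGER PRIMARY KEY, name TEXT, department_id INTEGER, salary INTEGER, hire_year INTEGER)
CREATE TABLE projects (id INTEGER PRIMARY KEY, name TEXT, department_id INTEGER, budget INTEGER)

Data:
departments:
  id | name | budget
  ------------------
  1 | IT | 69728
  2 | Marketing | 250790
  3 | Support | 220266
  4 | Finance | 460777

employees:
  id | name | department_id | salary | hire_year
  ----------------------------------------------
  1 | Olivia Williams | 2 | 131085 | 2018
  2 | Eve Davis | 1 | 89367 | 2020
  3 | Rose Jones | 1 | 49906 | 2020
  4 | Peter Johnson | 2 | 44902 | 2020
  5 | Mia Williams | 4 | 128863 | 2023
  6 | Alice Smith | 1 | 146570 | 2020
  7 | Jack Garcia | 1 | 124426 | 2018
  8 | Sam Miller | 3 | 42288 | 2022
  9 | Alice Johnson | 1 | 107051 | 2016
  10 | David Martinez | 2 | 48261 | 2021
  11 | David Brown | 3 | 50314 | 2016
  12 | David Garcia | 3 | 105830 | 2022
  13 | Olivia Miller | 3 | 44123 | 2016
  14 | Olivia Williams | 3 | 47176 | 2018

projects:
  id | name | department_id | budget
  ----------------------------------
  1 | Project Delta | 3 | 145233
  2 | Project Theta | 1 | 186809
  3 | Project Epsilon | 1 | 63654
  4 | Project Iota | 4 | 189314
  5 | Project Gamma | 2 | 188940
SELECT name, budget FROM departments ORDER BY budget ASC LIMIT 5

Execution result:
name | budget
IT | 69728
Support | 220266
Marketing | 250790
Finance | 460777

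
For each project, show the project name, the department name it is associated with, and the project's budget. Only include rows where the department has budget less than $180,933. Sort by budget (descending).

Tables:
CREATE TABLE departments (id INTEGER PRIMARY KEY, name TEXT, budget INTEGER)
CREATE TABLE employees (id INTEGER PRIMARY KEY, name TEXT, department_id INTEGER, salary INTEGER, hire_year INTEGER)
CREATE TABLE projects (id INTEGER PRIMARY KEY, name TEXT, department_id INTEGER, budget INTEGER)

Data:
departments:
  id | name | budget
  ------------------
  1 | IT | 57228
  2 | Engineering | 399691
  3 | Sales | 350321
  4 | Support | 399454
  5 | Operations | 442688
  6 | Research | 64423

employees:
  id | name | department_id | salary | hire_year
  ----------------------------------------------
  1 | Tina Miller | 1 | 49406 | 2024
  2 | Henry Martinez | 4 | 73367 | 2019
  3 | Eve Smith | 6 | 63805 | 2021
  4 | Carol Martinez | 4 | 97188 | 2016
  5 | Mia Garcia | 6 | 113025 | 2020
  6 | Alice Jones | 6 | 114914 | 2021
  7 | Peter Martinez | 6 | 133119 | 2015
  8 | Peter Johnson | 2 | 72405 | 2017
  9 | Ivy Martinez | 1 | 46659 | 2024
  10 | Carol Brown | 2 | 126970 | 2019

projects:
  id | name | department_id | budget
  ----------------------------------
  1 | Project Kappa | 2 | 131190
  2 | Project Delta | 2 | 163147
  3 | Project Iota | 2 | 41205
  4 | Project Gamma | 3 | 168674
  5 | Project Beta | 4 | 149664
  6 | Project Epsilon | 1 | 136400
SELECT c.name, p.name AS department, c.budget FROM projects c JOIN departments p ON c.department_id = p.id WHERE p.budget < 180933 ORDER BY c.budget DESC

Execution result:
name | department | budget
Project Epsilon | IT | 136400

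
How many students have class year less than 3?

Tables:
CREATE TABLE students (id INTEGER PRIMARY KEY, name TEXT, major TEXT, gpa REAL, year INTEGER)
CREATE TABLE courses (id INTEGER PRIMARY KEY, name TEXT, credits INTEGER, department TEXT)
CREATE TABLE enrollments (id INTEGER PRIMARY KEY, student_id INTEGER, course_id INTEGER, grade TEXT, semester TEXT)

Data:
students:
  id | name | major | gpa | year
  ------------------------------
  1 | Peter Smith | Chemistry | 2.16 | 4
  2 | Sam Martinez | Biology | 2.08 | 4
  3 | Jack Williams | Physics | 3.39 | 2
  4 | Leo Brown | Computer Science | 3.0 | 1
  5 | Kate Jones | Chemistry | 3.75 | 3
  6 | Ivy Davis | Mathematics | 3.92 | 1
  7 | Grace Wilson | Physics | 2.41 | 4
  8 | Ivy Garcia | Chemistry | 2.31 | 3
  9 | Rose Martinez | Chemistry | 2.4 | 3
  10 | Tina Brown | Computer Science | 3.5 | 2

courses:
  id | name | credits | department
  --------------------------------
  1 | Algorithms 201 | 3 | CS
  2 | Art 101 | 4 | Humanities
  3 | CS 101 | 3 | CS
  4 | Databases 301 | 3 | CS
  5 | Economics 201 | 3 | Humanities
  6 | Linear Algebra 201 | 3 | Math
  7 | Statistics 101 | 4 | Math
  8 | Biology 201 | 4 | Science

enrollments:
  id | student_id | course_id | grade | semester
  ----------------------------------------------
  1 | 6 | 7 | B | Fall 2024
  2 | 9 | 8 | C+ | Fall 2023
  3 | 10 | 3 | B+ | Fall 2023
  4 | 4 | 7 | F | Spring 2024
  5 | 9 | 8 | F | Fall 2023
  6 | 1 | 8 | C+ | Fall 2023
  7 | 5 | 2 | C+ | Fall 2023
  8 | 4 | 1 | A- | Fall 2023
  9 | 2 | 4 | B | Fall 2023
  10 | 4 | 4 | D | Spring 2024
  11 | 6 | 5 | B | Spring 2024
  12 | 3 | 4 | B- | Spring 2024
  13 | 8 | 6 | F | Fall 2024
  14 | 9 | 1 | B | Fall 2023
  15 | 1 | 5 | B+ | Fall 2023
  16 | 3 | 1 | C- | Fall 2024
SELECT COUNT(*) FROM students WHERE year < 3

Execution result:
4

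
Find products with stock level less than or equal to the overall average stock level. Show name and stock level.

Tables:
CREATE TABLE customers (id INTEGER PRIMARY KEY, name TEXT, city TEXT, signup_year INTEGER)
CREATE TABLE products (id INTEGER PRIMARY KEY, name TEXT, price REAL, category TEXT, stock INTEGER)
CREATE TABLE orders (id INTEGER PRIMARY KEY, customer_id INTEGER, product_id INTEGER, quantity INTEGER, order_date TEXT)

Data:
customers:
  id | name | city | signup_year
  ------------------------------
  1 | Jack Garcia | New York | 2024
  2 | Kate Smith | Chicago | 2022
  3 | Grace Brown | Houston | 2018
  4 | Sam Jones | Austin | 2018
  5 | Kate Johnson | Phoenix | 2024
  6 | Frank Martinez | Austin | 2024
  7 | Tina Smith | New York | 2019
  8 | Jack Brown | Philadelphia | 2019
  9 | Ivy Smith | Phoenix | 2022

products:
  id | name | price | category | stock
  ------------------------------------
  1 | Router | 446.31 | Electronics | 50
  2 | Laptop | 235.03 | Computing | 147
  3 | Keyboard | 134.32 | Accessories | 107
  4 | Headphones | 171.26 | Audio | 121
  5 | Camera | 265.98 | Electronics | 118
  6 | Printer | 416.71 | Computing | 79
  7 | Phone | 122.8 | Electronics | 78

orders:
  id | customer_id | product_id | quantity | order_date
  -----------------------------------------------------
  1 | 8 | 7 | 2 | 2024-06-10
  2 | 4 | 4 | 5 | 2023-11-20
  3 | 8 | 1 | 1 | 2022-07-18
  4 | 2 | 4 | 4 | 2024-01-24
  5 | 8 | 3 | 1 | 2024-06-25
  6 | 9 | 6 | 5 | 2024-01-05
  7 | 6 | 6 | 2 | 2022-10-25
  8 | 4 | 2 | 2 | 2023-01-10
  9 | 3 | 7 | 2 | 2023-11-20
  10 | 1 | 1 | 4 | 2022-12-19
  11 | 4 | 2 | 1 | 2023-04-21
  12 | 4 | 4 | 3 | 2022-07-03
SELECT name, stock FROM products WHERE stock <= (SELECT AVG(stock) FROM products)

Execution result:
name | stock
Router | 50
Printer | 79
Phone | 78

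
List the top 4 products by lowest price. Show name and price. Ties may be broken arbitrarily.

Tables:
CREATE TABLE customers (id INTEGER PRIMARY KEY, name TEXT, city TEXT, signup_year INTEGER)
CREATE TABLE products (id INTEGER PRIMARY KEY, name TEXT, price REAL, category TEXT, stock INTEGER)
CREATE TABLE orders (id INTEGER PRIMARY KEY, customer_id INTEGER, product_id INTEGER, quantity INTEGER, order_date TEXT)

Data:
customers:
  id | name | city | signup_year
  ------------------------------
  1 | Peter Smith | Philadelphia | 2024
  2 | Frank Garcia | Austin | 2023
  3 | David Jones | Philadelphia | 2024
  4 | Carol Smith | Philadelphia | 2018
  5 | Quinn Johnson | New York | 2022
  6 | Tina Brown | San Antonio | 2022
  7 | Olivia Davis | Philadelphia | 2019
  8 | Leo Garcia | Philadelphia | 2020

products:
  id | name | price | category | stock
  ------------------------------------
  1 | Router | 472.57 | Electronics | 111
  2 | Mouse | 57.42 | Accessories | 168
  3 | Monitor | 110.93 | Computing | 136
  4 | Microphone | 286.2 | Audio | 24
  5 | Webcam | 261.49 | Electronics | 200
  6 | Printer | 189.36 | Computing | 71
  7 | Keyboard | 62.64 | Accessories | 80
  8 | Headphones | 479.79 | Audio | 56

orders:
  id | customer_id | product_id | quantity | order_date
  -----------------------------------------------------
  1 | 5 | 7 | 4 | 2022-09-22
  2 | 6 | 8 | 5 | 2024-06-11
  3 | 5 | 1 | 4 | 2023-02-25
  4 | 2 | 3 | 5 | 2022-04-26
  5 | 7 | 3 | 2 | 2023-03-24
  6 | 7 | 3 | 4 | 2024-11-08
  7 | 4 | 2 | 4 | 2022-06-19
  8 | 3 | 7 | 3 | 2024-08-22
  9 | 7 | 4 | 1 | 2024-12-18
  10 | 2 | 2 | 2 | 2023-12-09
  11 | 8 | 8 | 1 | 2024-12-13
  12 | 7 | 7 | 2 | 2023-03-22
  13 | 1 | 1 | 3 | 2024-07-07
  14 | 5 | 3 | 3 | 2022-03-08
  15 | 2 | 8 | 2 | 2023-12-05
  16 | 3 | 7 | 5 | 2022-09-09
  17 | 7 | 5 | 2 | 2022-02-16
SELECT name, price FROM products ORDER BY price ASC LIMIT 4

Execution result:
name | price
Mouse | 57.42
Keyboard | 62.64
Monitor | 110.93
Printer | 189.36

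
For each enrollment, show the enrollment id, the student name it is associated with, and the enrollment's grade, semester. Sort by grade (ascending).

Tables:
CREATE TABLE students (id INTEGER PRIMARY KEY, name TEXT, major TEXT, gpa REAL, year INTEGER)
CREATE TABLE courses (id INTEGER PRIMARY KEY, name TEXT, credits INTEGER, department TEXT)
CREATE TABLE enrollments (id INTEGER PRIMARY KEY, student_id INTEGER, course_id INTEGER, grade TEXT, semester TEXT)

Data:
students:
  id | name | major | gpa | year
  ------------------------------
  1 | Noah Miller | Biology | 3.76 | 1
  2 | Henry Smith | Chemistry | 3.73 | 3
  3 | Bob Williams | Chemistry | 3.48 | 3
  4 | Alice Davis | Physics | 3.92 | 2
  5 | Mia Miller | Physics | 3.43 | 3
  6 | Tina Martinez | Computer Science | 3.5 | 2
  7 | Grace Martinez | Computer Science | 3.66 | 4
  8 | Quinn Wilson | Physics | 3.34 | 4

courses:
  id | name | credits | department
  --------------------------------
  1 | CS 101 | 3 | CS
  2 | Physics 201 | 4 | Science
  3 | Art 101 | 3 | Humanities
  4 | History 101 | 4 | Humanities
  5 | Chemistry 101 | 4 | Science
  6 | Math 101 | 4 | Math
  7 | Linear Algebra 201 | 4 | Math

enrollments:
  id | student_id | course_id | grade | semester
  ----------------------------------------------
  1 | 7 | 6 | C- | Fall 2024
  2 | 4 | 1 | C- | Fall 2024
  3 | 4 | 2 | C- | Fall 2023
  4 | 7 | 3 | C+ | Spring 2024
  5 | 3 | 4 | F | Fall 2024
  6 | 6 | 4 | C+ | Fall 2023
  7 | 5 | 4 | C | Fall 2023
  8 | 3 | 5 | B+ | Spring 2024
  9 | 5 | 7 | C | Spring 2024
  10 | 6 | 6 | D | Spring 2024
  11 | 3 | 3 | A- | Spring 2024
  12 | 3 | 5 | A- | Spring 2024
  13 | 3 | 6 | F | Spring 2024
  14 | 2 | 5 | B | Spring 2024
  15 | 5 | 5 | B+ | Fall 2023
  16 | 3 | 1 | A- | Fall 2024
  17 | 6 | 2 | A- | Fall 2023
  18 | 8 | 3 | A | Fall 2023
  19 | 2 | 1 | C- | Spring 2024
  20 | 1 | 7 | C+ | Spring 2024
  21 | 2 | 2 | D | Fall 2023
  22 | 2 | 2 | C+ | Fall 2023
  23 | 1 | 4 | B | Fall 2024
SELECT c.id, p.name AS student, c.grade, c.semester FROM enrollments c JOIN students p ON c.student_id = p.id ORDER BY c.grade ASC

Execution result:
id | student | grade | semester
18 | Quinn Wilson | A | Fall 2023
11 | Bob Williams | A- | Spring 2024
12 | Bob Williams | A- | Spring 2024
16 | Bob Williams | A- | Fall 2024
17 | Tina Martinez | A- | Fall 2023
14 | Henry Smith | B | Spring 2024
23 | Noah Miller | B | Fall 2024
8 | Bob Williams | B+ | Spring 2024
15 | Mia Miller | B+ | Fall 2023
7 | Mia Miller | C | Fall 2023
9 | Mia Miller | C | Spring 2024
4 | Grace Martinez | C+ | Spring 2024
6 | Tina Martinez | C+ | Fall 2023
20 | Noah Miller | C+ | Spring 2024
22 | Henry Smith | C+ | Fall 2023
1 | Grace Martinez | C- | Fall 2024
2 | Alice Davis | C- | Fall 2024
3 | Alice Davis | C- | Fall 2023
19 | Henry Smith | C- | Spring 2024
10 | Tina Martinez | D | Spring 2024
21 | Henry Smith | D | Fall 2023
5 | Bob Williams | F | Fall 2024
13 | Bob Williams | F | Spring 2024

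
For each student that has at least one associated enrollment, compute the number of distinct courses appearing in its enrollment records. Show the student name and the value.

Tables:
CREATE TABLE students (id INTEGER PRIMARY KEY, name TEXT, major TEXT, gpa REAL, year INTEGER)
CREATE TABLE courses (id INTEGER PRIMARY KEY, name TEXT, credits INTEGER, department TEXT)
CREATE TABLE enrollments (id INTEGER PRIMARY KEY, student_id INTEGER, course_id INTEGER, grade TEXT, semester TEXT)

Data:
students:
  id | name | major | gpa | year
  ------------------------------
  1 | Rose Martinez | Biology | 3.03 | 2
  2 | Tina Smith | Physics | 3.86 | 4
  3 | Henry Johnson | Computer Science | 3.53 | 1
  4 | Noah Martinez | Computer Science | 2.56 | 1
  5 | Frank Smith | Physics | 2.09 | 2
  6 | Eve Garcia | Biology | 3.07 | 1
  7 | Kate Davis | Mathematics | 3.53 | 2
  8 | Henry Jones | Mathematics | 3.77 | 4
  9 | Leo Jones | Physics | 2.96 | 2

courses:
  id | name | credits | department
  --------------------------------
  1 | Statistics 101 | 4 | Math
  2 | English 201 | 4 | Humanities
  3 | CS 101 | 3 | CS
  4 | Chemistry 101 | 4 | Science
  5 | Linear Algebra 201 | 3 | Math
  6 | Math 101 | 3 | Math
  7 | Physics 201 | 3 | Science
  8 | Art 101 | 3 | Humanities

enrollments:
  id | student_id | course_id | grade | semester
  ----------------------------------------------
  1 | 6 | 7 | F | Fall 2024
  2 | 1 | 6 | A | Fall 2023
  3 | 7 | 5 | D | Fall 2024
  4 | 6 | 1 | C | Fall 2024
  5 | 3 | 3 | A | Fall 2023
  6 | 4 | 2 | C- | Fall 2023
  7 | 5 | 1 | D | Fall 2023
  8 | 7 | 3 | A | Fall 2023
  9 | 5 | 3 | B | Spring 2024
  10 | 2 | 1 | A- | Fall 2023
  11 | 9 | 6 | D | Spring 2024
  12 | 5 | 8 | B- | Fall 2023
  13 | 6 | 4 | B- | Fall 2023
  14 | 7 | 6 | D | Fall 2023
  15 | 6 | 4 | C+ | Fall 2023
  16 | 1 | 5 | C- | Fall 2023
SELECT p.name, COUNT(DISTINCT c.course_id) AS distinct_course_count FROM enrollments c JOIN students p ON c.student_id = p.id GROUP BY p.id, p.name

Execution result:
name | distinct_course_count
Rose Martinez | 2
Tina Smith | 1
Henry Johnson | 1
Noah Martinez | 1
Frank Smith | 3
Eve Garcia | 3
Kate Davis | 3
Leo Jones | 1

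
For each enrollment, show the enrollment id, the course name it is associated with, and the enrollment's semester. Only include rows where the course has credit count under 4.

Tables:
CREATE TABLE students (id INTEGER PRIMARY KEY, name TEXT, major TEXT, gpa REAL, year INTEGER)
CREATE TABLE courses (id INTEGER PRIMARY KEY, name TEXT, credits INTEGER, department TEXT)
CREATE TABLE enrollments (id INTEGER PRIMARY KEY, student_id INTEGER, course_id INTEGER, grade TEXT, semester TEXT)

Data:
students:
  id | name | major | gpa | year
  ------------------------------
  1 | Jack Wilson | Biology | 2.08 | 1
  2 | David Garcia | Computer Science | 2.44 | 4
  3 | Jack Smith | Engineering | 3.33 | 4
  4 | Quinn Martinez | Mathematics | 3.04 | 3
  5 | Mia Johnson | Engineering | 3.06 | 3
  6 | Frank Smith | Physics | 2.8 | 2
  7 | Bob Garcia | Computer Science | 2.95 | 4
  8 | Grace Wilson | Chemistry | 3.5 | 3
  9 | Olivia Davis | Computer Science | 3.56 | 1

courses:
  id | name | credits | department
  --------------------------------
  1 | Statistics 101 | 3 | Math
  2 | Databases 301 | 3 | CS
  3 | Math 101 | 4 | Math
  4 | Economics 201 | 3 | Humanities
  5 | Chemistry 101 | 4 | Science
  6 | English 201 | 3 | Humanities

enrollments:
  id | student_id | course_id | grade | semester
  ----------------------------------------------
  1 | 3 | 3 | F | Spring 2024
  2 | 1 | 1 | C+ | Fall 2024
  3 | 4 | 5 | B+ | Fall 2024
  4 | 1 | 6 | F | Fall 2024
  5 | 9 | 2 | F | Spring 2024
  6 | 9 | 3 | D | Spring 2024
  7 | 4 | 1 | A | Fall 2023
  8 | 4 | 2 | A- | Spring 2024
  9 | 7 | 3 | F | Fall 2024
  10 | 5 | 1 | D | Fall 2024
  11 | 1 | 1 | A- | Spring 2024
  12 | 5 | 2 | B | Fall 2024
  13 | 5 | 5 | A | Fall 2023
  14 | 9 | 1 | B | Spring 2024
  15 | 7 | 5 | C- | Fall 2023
SELECT c.id, p.name AS course, c.semester FROM enrollments c JOIN courses p ON c.course_id = p.id WHERE p.credits < 4

Execution result:
id | course | semester
2 | Statistics 101 | Fall 2024
4 | English 201 | Fall 2024
5 | Databases 301 | Spring 2024
7 | Statistics 101 | Fall 2023
8 | Databases 301 | Spring 2024
10 | Statistics 101 | Fall 2024
11 | Statistics 101 | Spring 2024
12 | Databases 301 | Fall 2024
14 | Statistics 101 | Spring 2024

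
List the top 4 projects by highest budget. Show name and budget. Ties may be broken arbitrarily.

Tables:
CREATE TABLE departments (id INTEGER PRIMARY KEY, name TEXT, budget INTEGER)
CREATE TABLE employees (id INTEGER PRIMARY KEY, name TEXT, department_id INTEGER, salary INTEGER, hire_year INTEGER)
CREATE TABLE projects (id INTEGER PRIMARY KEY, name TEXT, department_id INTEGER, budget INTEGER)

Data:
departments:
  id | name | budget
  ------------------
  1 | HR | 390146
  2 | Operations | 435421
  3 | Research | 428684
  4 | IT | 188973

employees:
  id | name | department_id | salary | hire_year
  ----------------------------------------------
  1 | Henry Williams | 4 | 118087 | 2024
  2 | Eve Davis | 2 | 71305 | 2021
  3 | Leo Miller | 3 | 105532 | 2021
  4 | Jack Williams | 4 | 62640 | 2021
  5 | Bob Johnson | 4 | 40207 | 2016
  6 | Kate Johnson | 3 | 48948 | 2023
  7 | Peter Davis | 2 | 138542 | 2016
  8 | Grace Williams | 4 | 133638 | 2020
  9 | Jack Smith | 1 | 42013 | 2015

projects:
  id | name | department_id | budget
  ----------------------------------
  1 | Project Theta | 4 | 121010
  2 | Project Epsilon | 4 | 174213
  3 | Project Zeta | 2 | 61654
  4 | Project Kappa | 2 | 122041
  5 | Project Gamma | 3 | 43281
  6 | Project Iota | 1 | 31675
SELECT name, budget FROM projects ORDER BY budget DESC LIMIT 4

Execution result:
name | budget
Project Epsilon | 174213
Project Kappa | 122041
Project Theta | 121010
Project Zeta | 61654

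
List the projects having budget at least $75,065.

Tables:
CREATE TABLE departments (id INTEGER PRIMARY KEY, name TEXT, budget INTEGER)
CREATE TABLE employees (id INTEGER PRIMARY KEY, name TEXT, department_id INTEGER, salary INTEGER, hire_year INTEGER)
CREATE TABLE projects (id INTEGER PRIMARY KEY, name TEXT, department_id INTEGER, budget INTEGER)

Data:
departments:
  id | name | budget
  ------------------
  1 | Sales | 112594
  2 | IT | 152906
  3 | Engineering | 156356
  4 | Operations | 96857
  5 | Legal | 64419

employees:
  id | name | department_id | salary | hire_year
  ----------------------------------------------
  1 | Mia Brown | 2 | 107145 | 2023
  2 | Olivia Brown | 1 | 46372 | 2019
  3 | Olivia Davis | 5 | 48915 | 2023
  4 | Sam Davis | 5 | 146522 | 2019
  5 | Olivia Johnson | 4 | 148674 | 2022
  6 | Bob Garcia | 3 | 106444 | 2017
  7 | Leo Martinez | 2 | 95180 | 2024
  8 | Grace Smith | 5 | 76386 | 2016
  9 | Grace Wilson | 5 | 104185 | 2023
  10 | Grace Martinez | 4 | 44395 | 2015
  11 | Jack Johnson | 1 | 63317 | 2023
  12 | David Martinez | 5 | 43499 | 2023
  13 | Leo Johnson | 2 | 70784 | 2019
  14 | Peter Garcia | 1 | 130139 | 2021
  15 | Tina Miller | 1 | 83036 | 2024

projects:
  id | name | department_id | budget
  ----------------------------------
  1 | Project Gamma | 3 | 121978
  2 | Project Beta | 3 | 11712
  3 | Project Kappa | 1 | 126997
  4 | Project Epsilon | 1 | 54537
SELECT name, budget FROM projects WHERE budget >= 75065

Execution result:
name | budget
Project Gamma | 121978
Project Kappa | 126997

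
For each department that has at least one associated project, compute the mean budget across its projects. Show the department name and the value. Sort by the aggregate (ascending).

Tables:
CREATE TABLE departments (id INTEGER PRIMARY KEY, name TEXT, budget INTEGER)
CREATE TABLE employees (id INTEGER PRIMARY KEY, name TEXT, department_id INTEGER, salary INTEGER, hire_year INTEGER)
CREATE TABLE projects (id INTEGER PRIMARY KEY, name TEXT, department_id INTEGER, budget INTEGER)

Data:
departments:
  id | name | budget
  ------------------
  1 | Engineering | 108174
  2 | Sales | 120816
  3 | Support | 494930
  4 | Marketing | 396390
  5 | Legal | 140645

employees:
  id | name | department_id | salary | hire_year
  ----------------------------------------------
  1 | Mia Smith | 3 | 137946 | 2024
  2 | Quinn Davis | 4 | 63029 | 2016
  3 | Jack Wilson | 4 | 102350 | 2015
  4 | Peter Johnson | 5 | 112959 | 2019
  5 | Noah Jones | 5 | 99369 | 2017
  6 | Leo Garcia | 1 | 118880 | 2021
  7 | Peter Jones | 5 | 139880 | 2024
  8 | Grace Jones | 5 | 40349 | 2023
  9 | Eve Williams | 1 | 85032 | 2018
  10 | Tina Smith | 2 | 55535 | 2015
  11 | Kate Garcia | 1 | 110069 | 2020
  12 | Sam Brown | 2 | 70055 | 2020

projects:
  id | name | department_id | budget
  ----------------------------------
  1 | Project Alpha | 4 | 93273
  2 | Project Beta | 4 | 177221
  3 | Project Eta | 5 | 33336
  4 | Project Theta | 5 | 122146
SELECT p.name, AVG(c.budget) AS avg_budget FROM projects c JOIN departments p ON c.department_id = p.id GROUP BY p.id, p.name ORDER BY avg_budget ASC

Execution result:
name | avg_budget
Legal | 77741.00
Marketing | 135247.00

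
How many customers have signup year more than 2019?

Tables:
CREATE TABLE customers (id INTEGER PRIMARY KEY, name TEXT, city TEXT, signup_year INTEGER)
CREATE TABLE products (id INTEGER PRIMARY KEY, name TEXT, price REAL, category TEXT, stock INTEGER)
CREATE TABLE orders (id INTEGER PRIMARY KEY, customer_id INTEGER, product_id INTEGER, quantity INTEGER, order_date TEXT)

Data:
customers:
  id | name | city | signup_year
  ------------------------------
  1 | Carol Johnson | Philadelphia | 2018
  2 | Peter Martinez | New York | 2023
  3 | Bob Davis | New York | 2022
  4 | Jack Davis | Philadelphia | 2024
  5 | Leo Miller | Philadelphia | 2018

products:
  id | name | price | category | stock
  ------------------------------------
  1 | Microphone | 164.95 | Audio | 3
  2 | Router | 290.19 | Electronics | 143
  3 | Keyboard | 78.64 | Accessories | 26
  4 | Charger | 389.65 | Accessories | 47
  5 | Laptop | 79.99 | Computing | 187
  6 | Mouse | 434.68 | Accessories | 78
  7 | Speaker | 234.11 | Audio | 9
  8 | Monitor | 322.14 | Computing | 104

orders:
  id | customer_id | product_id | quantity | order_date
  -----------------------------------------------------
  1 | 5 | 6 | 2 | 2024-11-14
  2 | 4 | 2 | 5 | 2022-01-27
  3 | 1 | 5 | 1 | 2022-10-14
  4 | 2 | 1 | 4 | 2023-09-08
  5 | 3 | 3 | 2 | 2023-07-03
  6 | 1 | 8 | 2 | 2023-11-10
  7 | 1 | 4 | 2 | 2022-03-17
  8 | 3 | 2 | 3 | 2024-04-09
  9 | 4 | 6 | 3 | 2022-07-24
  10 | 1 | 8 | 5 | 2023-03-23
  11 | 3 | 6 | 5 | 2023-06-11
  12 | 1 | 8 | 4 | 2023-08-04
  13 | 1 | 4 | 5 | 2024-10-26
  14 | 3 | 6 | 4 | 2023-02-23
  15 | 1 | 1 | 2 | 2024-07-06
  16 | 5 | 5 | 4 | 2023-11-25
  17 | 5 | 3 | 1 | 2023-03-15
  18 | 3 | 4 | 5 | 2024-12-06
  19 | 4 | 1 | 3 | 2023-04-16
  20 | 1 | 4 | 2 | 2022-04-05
SELECT COUNT(*) FROM customers WHERE signup_year > 2019

Execution result:
3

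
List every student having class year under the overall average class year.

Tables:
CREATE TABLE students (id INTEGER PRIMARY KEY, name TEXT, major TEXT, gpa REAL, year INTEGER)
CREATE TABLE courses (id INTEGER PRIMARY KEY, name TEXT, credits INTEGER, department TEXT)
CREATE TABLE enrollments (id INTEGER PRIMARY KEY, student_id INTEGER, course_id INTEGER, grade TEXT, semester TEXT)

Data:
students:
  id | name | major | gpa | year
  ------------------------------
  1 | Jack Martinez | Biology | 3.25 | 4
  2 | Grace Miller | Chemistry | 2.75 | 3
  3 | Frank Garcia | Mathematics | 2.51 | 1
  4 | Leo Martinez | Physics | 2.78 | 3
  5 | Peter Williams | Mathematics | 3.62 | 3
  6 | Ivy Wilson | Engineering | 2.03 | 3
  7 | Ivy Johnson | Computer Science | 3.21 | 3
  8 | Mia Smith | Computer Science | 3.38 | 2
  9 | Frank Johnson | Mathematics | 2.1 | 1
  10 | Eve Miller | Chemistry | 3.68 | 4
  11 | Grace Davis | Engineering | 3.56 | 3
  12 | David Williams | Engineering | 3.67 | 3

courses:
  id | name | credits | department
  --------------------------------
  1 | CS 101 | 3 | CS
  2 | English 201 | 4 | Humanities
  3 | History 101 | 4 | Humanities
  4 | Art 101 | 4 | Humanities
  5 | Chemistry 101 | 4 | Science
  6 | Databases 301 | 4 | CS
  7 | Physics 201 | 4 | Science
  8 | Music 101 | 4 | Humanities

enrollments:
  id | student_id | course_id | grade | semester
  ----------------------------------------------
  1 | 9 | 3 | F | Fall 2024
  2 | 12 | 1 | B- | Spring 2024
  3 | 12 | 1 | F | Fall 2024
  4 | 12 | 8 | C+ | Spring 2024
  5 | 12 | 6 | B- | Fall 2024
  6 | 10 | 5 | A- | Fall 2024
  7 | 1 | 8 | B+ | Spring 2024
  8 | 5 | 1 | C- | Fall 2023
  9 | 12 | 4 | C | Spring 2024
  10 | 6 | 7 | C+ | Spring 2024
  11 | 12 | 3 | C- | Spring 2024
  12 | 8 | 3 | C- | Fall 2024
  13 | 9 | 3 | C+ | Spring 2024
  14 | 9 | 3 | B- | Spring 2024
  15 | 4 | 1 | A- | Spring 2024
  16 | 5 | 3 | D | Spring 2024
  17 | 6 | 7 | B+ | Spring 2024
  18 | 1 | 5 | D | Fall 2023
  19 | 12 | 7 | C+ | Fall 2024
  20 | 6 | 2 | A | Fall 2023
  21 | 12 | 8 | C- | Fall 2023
SELECT name, year FROM students WHERE year < (SELECT AVG(year) FROM students)

Execution result:
name | year
Frank Garcia | 1
Mia Smith | 2
Frank Johnson | 1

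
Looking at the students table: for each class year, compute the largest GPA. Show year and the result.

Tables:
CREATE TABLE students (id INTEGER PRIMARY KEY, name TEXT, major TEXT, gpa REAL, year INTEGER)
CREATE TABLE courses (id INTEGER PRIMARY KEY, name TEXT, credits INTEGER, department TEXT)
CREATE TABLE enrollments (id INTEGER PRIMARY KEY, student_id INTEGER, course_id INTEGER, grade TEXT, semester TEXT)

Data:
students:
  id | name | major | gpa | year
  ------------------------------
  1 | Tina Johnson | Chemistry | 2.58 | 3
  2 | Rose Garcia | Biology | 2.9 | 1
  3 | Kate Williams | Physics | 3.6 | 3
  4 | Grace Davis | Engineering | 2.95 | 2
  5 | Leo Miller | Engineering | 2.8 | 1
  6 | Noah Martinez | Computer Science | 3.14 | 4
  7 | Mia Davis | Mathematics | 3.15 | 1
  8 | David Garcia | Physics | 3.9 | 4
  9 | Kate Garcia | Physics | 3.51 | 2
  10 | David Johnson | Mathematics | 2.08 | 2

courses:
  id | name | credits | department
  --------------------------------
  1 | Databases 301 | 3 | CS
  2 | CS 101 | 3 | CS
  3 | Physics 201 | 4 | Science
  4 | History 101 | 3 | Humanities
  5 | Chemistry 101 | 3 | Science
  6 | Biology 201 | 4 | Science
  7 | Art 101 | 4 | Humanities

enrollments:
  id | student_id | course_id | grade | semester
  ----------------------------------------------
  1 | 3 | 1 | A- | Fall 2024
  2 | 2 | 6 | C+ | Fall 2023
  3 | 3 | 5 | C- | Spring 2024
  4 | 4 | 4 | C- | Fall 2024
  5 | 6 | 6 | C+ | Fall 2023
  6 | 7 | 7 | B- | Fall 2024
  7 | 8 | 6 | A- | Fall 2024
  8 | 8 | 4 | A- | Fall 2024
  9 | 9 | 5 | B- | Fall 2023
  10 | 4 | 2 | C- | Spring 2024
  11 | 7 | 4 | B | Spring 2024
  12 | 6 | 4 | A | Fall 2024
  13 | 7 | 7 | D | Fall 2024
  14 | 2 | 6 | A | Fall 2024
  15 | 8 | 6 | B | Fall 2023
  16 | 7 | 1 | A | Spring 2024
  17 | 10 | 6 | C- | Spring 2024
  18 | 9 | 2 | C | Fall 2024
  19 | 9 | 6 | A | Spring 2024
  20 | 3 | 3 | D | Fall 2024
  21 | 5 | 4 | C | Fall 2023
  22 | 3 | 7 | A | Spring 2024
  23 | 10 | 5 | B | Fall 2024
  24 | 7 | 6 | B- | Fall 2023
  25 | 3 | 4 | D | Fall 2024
SELECT year, MAX(gpa) AS max_gpa FROM students GROUP BY year

Execution result:
year | max_gpa
1 | 3.15
2 | 3.51
3 | 3.60
4 | 3.90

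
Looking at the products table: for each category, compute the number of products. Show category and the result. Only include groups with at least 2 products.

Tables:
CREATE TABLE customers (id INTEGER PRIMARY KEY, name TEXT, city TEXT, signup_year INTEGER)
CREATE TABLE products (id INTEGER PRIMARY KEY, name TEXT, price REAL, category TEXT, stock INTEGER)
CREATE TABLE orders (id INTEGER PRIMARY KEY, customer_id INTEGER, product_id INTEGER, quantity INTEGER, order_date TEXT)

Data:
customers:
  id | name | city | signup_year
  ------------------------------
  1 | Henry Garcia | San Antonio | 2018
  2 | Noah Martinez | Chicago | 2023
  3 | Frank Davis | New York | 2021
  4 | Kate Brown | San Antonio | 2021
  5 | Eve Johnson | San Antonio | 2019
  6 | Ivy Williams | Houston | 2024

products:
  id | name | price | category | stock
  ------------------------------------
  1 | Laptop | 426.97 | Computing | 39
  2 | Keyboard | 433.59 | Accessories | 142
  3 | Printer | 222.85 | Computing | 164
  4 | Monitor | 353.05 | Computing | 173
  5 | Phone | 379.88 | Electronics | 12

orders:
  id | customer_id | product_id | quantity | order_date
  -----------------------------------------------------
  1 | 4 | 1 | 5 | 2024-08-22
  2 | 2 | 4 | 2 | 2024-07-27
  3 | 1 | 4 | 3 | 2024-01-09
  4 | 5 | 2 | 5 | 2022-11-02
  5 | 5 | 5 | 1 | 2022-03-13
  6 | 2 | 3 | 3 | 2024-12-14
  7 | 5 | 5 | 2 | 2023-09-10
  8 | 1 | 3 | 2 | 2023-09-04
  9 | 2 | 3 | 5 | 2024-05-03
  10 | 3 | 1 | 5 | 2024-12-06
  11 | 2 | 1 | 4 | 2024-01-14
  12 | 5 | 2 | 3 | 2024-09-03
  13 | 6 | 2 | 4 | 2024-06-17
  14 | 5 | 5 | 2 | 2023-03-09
SELECT category, COUNT(*) AS n FROM products GROUP BY category HAVING COUNT(*) >= 2

Execution result:
category | n
Computing | 3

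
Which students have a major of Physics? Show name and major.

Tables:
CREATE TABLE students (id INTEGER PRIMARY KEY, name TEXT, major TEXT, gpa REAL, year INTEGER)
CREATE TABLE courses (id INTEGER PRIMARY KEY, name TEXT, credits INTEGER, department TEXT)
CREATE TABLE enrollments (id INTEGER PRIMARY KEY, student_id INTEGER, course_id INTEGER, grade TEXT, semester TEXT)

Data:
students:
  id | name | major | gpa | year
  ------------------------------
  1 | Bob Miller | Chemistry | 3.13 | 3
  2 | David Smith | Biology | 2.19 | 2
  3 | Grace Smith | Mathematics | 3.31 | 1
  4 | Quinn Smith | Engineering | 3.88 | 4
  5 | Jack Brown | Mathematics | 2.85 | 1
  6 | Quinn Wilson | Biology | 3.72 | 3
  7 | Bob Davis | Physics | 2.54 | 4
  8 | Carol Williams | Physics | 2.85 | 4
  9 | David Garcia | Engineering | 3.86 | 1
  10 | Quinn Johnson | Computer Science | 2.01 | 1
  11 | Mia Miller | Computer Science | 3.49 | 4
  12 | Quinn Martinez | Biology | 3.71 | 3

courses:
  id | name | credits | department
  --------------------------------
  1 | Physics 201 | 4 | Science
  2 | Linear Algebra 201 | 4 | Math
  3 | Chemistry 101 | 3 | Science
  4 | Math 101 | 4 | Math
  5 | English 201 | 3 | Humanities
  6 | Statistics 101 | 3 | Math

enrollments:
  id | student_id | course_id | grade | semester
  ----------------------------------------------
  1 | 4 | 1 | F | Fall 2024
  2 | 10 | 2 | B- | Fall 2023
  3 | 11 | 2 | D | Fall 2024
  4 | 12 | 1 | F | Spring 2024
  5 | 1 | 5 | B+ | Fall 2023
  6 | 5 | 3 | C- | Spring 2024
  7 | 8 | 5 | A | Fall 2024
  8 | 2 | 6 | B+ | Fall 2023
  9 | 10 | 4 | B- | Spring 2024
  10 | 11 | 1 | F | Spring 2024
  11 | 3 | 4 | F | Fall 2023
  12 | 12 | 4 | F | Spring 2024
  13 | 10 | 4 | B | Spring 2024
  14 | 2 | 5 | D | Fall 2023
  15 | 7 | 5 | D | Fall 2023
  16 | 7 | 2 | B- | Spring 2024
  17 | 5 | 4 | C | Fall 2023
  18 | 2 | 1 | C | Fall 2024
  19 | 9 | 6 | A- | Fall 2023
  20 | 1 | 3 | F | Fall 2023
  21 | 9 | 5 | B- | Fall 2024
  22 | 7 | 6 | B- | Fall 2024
SELECT name, major FROM students WHERE major = 'Physics'

Execution result:
name | major
Bob Davis | Physics
Carol Williams | Physics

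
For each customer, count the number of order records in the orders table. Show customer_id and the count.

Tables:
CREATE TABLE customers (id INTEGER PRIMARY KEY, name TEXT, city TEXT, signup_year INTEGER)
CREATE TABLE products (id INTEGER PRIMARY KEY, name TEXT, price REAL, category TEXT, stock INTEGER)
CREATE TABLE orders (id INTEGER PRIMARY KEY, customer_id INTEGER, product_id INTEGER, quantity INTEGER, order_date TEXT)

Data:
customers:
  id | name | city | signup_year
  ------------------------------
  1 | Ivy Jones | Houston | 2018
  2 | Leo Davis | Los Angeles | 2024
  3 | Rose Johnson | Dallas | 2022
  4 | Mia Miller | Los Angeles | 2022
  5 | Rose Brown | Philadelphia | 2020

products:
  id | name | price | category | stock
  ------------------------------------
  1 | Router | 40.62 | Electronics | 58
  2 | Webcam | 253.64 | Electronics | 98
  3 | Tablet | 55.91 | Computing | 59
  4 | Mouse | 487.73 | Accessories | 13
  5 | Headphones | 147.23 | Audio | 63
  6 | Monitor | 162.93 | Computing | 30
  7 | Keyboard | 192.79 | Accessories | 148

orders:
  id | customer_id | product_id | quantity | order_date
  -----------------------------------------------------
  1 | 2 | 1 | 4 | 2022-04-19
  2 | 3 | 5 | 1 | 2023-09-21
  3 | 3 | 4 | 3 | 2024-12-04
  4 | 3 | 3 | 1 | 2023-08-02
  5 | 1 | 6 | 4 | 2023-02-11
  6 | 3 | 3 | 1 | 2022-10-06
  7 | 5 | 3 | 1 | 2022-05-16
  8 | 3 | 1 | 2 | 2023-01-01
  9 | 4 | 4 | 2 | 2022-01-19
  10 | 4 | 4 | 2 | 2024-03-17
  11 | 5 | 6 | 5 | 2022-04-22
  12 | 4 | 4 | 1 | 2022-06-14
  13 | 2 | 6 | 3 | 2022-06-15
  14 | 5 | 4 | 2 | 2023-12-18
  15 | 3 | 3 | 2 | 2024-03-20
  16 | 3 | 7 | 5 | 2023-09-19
SELECT customer_id, COUNT(*) AS order_count FROM orders GROUP BY customer_id

Execution result:
customer_id | order_count
1 | 1
2 | 2
3 | 7
4 | 3
5 | 3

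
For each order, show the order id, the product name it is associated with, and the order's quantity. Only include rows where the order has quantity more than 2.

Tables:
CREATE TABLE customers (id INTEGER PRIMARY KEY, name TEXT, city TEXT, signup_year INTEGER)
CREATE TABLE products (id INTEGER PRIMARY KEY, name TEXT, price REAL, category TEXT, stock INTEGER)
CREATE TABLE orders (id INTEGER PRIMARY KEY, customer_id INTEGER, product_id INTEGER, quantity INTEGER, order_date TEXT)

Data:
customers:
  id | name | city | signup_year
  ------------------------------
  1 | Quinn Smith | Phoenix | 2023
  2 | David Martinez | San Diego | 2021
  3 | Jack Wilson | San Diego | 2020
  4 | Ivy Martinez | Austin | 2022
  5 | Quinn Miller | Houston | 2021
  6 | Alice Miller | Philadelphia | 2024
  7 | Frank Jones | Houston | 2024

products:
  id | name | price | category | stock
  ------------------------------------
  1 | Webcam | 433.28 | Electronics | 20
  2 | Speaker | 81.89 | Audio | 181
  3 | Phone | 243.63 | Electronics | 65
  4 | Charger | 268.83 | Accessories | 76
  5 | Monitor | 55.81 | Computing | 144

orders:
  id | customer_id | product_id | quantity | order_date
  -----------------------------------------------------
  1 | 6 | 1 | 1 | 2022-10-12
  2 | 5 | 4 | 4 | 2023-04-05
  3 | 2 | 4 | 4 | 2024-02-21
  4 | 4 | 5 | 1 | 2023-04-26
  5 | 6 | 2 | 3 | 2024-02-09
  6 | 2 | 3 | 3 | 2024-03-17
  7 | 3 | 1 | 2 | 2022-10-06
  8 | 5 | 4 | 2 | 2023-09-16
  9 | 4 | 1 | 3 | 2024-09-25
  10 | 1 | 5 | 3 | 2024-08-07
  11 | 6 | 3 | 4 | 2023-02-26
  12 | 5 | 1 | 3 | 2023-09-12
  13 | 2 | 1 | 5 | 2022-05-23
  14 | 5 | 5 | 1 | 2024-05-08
SELECT c.id, p.name AS product, c.quantity FROM orders c JOIN products p ON c.product_id = p.id WHERE c.quantity > 2

Execution result:
id | product | quantity
2 | Charger | 4
3 | Charger | 4
5 | Speaker | 3
6 | Phone | 3
9 | Webcam | 3
10 | Monitor | 3
11 | Phone | 4
12 | Webcam | 3
13 | Webcam | 5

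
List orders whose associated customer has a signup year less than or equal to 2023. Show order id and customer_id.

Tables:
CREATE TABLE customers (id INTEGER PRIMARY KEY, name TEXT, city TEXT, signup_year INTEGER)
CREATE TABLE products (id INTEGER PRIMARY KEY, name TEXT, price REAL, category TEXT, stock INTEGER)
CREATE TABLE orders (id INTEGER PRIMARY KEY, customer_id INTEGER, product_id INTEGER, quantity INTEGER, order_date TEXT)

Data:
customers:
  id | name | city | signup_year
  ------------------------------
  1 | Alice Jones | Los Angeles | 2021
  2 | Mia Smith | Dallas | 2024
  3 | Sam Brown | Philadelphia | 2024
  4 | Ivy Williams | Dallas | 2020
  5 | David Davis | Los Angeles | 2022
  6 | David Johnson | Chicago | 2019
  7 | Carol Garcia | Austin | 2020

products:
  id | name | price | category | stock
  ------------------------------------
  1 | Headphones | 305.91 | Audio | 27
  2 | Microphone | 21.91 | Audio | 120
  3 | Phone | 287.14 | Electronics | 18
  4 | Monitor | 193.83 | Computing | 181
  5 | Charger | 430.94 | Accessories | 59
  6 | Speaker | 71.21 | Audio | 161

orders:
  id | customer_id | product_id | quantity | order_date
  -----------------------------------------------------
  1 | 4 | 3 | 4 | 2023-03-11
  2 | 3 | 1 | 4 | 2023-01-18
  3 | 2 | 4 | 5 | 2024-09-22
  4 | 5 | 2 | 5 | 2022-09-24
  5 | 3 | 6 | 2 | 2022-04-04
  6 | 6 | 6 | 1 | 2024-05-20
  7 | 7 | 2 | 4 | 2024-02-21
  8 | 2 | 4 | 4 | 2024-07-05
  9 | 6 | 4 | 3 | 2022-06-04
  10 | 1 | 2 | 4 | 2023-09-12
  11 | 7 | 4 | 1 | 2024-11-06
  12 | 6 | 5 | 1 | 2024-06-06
SELECT id, customer_id FROM orders WHERE customer_id IN (SELECT id FROM customers WHERE signup_year <= 2023)

Execution result:
id | customer_id
1 | 4
4 | 5
6 | 6
7 | 7
9 | 6
10 | 1
11 | 7
12 | 6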